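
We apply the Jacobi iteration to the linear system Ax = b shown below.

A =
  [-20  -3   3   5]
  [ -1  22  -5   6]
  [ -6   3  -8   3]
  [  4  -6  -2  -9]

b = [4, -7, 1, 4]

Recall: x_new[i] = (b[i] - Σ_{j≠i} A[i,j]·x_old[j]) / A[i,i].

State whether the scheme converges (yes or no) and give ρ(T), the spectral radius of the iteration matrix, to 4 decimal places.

Write A = D+L+U with D = diag(-20, 22, -8, -9).
Jacobi T = -D⁻¹(L+U): T[0,3] = -(5)/(-20) = +0.2500; T[0,0] = 0.
  T[0,:] = [+0.0000 -0.1500 +0.1500 +0.2500]
  T[1,:] = [+0.0455 +0.0000 +0.2273 -0.2727]
  T[2,:] = [-0.7500 +0.3750 +0.0000 +0.3750]
  T[3,:] = [+0.4444 -0.6667 -0.2222 +0.0000]
eigenvalue magnitudes: 0.6113, 0.4217, 0.3439, 0.3439.
ρ = 0.6113; 0.6113 < 1: convergent.

yes, ρ = 0.6113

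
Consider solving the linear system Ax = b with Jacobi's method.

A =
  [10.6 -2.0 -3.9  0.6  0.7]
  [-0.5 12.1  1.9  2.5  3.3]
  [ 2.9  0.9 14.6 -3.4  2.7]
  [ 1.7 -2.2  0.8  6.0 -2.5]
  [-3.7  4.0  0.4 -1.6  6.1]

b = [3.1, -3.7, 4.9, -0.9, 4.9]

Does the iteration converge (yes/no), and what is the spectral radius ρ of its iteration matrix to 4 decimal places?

A = D + L + U where D = diag(10.6, 12.1, 14.6, 6, 6.1).
Jacobi: T = -D⁻¹(L+U), T[4,2] = -(0.4)/(6.1) = -0.0656; T[4,4] = 0.
  T[0,:] = [+0.0000 +0.1887 +0.3679 -0.0566 -0.0660]
  T[1,:] = [+0.0413 +0.0000 -0.1570 -0.2066 -0.2727]
  T[2,:] = [-0.1986 -0.0616 +0.0000 +0.2329 -0.1849]
  T[3,:] = [-0.2833 +0.3667 -0.1333 +0.0000 +0.4167]
  T[4,:] = [+0.6066 -0.6557 -0.0656 +0.2623 +0.0000]
|λ(T)| sorted: 0.6545, 0.4544, 0.4544, 0.4292, 0.0769.
ρ(T) = max|λ| = 0.6545; 0.6545 < 1: convergent.

yes, ρ = 0.6545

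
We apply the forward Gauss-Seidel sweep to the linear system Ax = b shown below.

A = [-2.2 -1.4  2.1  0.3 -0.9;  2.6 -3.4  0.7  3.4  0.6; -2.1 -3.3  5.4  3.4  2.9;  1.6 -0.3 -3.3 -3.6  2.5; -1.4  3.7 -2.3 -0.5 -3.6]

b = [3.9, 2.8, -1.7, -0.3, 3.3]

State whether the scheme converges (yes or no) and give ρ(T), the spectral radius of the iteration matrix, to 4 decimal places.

A = D + L + U where D = diag(-2.2, -3.4, 5.4, -3.6, -3.6).
GS T = -(D+L)⁻¹U: row 0 first, T[0,3] = -(0.3)/(-2.2) = +0.1364; later rows by forward substitution.
  T[0,:] = [+0.0000 -0.6364 +0.9545 +0.1364 -0.4091]
  T[1,:] = [+0.0000 -0.4866 +0.9358 +1.1043 -0.1364]
  T[2,:] = [+0.0000 -0.5449 +0.9431 +0.0982 -0.7795]
  T[3,:] = [+0.0000 +0.2572 -0.5183 -0.1215 +1.2385]
  T[4,:] = [+0.0000 +0.0597 +0.0601 +1.0360 +0.3449]
moduli |λ_i(T)| = 1.4831, 0.9534, 0.2214, 0.0712, 0.0000.
ρ(T) = max|λ| = 1.4831; 1.4831 > 1, so it fails to converge.

no, ρ = 1.4831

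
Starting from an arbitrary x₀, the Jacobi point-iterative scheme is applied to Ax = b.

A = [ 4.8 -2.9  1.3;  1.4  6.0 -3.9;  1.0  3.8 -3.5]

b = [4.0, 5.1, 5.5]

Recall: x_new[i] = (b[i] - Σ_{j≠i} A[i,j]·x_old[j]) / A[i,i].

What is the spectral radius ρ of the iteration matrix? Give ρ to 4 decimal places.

Let D = diag(4.8, 6, -3.5); L, U the strict triangles.
Jacobi: T = -D⁻¹(L+U), T[1,2] = -(-3.9)/(6) = +0.6500; T[1,1] = 0.
  T[0,:] = [+0.0000, +0.6042, -0.2708]
  T[1,:] = [-0.2333, +0.0000, +0.6500]
  T[2,:] = [+0.2857, +1.0857, +0.0000]
|eigenvalues of T|: 0.8385, 0.4644, 0.4644.
ρ = 0.8385; 0.8385 < 1: convergent.

0.8385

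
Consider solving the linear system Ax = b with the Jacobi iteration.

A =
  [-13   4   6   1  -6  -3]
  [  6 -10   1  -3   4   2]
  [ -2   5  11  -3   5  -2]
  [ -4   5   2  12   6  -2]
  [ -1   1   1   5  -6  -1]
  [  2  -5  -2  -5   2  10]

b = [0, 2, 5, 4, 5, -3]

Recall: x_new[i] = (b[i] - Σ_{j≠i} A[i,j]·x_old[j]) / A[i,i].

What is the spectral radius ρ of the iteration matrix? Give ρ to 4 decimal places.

Let D = diag(-13, -10, 11, 12, -6, 10); L, U the strict triangles.
Jacobi T = -D⁻¹(L+U): T[3,4] = -(6)/(12) = -0.5000; T[3,3] = 0.
  T[0,:] = [+0.0000 +0.3077 +0.4615 +0.0769 -0.4615 -0.2308]
  T[1,:] = [+0.6000 +0.0000 +0.1000 -0.3000 +0.4000 +0.2000]
  T[2,:] = [+0.1818 -0.4545 +0.0000 +0.2727 -0.4545 +0.1818]
  T[3,:] = [+0.3333 -0.4167 -0.1667 +0.0000 -0.5000 +0.1667]
  T[4,:] = [-0.1667 +0.1667 +0.1667 +0.8333 +0.0000 -0.1667]
  T[5,:] = [-0.2000 +0.5000 +0.2000 +0.5000 -0.2000 +0.0000]
moduli |λ_i(T)| = 1.1607, 0.7226, 0.7226, 0.3193, 0.3182, 0.3182.
ρ(T) = max|λ| = 1.1607; 1.1607 > 1 ⇒ diverges.

1.1607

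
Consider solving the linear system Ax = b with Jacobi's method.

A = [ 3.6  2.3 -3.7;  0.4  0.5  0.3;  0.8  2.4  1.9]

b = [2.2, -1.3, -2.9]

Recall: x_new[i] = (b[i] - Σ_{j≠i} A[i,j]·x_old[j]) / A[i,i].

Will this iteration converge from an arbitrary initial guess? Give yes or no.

Let D = diag(3.6, 0.5, 1.9); L, U the strict triangles.
Jacobi T = -D⁻¹(L+U): T[2,1] = -(2.4)/(1.9) = -1.2632; T[2,2] = 0.
  T[0,:] = [+0.0000 -0.6389 +1.0278]
  T[1,:] = [-0.8000 +0.0000 -0.6000]
  T[2,:] = [-0.4211 -1.2632 +0.0000]
|roots of det(T-λI)|: 1.2420, 0.8404, 0.8404.
ρ = 1.2420; 1.2420 > 1: divergent.

no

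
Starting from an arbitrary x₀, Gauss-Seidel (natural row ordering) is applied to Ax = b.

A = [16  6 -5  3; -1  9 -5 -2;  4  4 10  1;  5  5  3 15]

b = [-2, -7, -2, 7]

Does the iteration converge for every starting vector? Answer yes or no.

Split A = D + L + U, D = diag(16, 9, 10, 15).
GS T = -(D+L)⁻¹U: row 0 first, T[0,1] = -(6)/(16) = -0.3750; later rows by forward substitution.
  T[0,:] = [+0.0000 -0.3750 +0.3125 -0.1875]
  T[1,:] = [+0.0000 -0.0417 +0.5903 +0.2014]
  T[2,:] = [+0.0000 +0.1667 -0.3611 -0.1056]
  T[3,:] = [+0.0000 +0.1056 -0.2287 +0.0165]
|eigenvalues of T|: 0.6219, 0.1699, 0.0657, 0.0000.
spectral radius ρ = 0.6219; 0.6219 < 1: convergent.

yes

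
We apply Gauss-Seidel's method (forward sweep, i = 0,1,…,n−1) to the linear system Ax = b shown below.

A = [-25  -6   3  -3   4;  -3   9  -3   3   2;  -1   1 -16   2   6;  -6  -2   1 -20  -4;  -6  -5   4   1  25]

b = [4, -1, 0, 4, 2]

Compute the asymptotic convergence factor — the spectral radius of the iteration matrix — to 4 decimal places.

Split A = D + L + U, D = diag(-25, 9, -16, -20, 25).
Gauss-Seidel: T = -(D+L)⁻¹U, row 0 first, T[0,3] = -(-3)/(-25) = -0.1200; later rows by forward substitution.
  T[0,:] = [+0.0000  -0.2400  +0.1200  -0.1200  +0.1600]
  T[1,:] = [+0.0000  -0.0800  +0.3733  -0.3733  -0.1689]
  T[2,:] = [+0.0000  +0.0100  +0.0158  +0.1092  +0.3544]
  T[3,:] = [+0.0000  +0.0805  -0.0725  +0.0788  -0.2134]
  T[4,:] = [+0.0000  -0.0784  +0.1038  -0.1241  -0.0436]
moduli |λ_i(T)| = 0.3180, 0.1760, 0.1760, 0.0487, 0.0000.
ρ(T) = max|λ| = 0.3180; 0.3180 < 1, so it converges for any x₀.

0.3180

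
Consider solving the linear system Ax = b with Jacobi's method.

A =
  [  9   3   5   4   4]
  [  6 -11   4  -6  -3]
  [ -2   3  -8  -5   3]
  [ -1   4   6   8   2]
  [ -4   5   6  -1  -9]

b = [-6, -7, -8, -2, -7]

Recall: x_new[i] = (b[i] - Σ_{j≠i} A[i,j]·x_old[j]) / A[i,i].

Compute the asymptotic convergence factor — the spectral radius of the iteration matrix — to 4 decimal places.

1.2174

Diagonal D = diag(9, -11, -8, 8, -9); L, U strict lower/upper.
Jacobi T = -D⁻¹(L+U): T[3,0] = -(-1)/(8) = +0.1250; T[3,3] = 0.
  T[0,:] = [+0.0000, -0.3333, -0.5556, -0.4444, -0.4444]
  T[1,:] = [+0.5455, +0.0000, +0.3636, -0.5455, -0.2727]
  T[2,:] = [-0.2500, +0.3750, +0.0000, -0.6250, +0.3750]
  T[3,:] = [+0.1250, -0.5000, -0.7500, +0.0000, -0.2500]
  T[4,:] = [-0.4444, +0.5556, +0.6667, -0.1111, +0.0000]
|roots of det(T-λI)|: 1.2174, 0.6976, 0.5257, 0.1393, 0.1393.
ρ = 1.2174; 1.2174 > 1 ⇒ diverges.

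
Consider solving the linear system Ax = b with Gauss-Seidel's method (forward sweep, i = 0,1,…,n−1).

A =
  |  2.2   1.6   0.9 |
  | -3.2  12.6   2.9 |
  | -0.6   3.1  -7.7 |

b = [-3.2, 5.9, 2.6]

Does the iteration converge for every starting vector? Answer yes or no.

yes

Let D = diag(2.2, 12.6, -7.7); L, U the strict triangles.
Gauss-Seidel: T = -(D+L)⁻¹U, row 0 first, T[0,1] = -(1.6)/(2.2) = -0.7273; later rows by forward substitution.
  T[0,:] = [+0.0000 -0.7273 -0.4091]
  T[1,:] = [+0.0000 -0.1847 -0.3341]
  T[2,:] = [+0.0000 -0.0177 -0.1026]
moduli |λ_i(T)| = 0.2308, 0.0565, 0.0000.
ρ = 0.2308; 0.2308 < 1: convergent.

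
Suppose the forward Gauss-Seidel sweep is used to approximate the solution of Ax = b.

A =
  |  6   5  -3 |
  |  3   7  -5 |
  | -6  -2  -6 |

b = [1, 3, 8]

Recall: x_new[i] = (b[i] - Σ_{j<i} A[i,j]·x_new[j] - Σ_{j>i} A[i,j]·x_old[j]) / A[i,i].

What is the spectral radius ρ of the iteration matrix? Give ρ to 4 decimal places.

0.9416

Split A = D + L + U, D = diag(6, 7, -6).
Gauss-Seidel: T = -(D+L)⁻¹U, row 0 first, T[0,2] = -(-3)/(6) = +0.5000; later rows by forward substitution.
  T[0,:] = [+0.0000 -0.8333 +0.5000]
  T[1,:] = [+0.0000 +0.3571 +0.5000]
  T[2,:] = [+0.0000 +0.7143 -0.6667]
eigenvalue magnitudes: 0.9416, 0.6321, 0.0000.
spectral radius ρ = 0.9416; 0.9416 < 1, so it converges for any x₀.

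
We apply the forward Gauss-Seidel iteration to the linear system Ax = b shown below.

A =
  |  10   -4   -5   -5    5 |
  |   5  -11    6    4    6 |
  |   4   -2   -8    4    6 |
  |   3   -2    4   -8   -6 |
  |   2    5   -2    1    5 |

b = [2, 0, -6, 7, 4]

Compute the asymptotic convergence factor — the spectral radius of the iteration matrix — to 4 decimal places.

1.2120

Write A = D+L+U with D = diag(10, -11, -8, -8, 5).
GS T = -(D+L)⁻¹U: row 0 first, T[0,1] = -(-4)/(10) = +0.4000; later rows by forward substitution.
  T[0,:] = [+0.0000, +0.4000, +0.5000, +0.5000, -0.5000]
  T[1,:] = [+0.0000, +0.1818, +0.7727, +0.5909, +0.3182]
  T[2,:] = [+0.0000, +0.1545, +0.0568, +0.6023, +0.4205]
  T[3,:] = [+0.0000, +0.1818, +0.0227, +0.3409, -0.8068]
  T[4,:] = [+0.0000, -0.3164, -0.9545, -0.6182, +0.2114]
|roots of det(T-λI)|: 1.2120, 0.6828, 0.6828, 0.0579, 0.0000.
spectral radius ρ = 1.2120; 1.2120 > 1: divergent.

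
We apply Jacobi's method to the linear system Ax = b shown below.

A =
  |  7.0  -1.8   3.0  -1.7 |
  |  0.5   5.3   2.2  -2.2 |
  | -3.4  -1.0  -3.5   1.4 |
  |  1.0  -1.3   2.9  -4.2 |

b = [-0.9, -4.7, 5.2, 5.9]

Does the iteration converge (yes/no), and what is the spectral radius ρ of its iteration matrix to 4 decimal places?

yes, ρ = 0.8831

Write A = D+L+U with D = diag(7, 5.3, -3.5, -4.2).
Jacobi: T = -D⁻¹(L+U), T[1,3] = -(-2.2)/(5.3) = +0.4151; T[1,1] = 0.
  T[0,:] = [+0.0000 +0.2571 -0.4286 +0.2429]
  T[1,:] = [-0.0943 +0.0000 -0.4151 +0.4151]
  T[2,:] = [-0.9714 -0.2857 +0.0000 +0.4000]
  T[3,:] = [+0.2381 -0.3095 +0.6905 +0.0000]
eigenvalue magnitudes: 0.8831, 0.6684, 0.4096, 0.1949.
ρ = 0.8831; 0.8831 < 1 ⇒ converges.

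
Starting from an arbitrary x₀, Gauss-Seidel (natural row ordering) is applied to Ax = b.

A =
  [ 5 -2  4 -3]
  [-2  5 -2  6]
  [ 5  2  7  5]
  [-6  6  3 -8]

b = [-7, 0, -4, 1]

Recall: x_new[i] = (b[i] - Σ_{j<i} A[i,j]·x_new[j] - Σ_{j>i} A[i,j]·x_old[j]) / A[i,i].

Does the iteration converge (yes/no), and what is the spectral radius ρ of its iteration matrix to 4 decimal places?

no, ρ = 1.1458

A = D + L + U where D = diag(5, 5, 7, -8).
GS T = -(D+L)⁻¹U: row 0 first, T[0,2] = -(4)/(5) = -0.8000; later rows by forward substitution.
  T[0,:] = [+0.0000, +0.4000, -0.8000, +0.6000]
  T[1,:] = [+0.0000, +0.1600, +0.0800, -0.9600]
  T[2,:] = [+0.0000, -0.3314, +0.5486, -0.8686]
  T[3,:] = [+0.0000, -0.3043, +0.8657, -1.4957]
|eigenvalues of T|: 1.1458, 0.5064, 0.1477, 0.0000.
ρ = 1.1458; 1.1458 > 1 ⇒ diverges.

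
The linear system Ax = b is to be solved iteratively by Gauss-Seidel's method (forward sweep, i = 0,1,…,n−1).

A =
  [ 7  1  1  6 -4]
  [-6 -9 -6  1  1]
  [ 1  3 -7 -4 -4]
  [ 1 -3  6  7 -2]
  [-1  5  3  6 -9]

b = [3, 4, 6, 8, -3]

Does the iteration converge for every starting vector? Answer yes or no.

A = D + L + U where D = diag(7, -9, -7, 7, -9).
Gauss-Seidel: T = -(D+L)⁻¹U, row 0 first, T[0,4] = -(-4)/(7) = +0.5714; later rows by forward substitution.
  T[0,:] = [+0.0000 -0.1429 -0.1429 -0.8571 +0.5714]
  T[1,:] = [+0.0000 +0.0952 -0.5714 +0.6825 -0.2698]
  T[2,:] = [+0.0000 +0.0204 -0.2653 -0.4014 -0.6054]
  T[3,:] = [+0.0000 +0.0437 +0.0029 +0.7590 +0.6074]
  T[4,:] = [+0.0000 +0.1047 -0.3881 +0.8466 -0.0103]
|eigenvalues of T|: 1.3093, 0.6431, 0.0453, 0.0453, 0.0000.
spectral radius ρ = 1.3093; 1.3093 > 1, so it fails to converge.

no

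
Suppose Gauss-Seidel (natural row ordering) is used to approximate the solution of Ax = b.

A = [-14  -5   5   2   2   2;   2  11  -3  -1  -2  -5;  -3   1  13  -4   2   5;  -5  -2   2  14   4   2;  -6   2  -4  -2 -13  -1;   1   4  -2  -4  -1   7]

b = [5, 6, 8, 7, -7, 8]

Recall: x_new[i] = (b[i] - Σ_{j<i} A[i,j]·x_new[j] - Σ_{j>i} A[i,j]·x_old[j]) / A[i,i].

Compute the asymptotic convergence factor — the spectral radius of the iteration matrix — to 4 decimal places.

0.5232

Write A = D+L+U with D = diag(-14, 11, 13, 14, -13, 7).
T_GS = -(D+L)⁻¹U: row 0 first, T[0,1] = -(-5)/(-14) = -0.3571; later rows by forward substitution.
  T[0,:] = [+0.0000 -0.3571 +0.3571 +0.1429 +0.1429 +0.1429]
  T[1,:] = [+0.0000 +0.0649 +0.2078 +0.0649 +0.1558 +0.4286]
  T[2,:] = [+0.0000 -0.0874 +0.0664 +0.3357 -0.1329 -0.3846]
  T[3,:] = [+0.0000 -0.1058 +0.1477 +0.0123 -0.1934 +0.0243]
  T[4,:] = [+0.0000 +0.2180 -0.1760 -0.1611 +0.0287 +0.0377]
  T[5,:] = [+0.0000 -0.0404 -0.0915 +0.0224 -0.2539 -0.3559]
eigenvalue magnitudes: 0.5232, 0.2290, 0.2290, 0.1279, 0.0268, 0.0000.
ρ = 0.5232; 0.5232 < 1: convergent.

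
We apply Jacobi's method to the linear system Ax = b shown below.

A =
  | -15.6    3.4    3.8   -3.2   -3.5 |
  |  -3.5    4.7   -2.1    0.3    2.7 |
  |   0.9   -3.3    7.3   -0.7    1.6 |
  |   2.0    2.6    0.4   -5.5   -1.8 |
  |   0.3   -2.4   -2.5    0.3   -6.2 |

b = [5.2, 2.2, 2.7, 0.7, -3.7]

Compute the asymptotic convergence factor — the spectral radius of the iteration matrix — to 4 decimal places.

Let D = diag(-15.6, 4.7, 7.3, -5.5, -6.2); L, U the strict triangles.
Jacobi T = -D⁻¹(L+U): T[4,2] = -(-2.5)/(-6.2) = -0.4032; T[4,4] = 0.
  T[0,:] = [+0.0000  +0.2179  +0.2436  -0.2051  -0.2244]
  T[1,:] = [+0.7447  +0.0000  +0.4468  -0.0638  -0.5745]
  T[2,:] = [-0.1233  +0.4521  +0.0000  +0.0959  -0.2192]
  T[3,:] = [+0.3636  +0.4727  +0.0727  +0.0000  -0.3273]
  T[4,:] = [+0.0484  -0.3871  -0.4032  +0.0484  +0.0000]
moduli |λ_i(T)| = 0.9135, 0.5519, 0.3010, 0.3010, 0.2753.
spectral radius ρ = 0.9135; 0.9135 < 1, so it converges for any x₀.

0.9135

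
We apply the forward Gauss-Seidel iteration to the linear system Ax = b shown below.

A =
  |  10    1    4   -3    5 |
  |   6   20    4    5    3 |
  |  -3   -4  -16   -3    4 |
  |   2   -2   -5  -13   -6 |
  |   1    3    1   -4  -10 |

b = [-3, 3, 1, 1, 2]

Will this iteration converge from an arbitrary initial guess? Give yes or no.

Write A = D+L+U with D = diag(10, 20, -16, -13, -10).
T_GS = -(D+L)⁻¹U: row 0 first, T[0,4] = -(5)/(10) = -0.5000; later rows by forward substitution.
  T[0,:] = [+0.0000 -0.1000 -0.4000 +0.3000 -0.5000]
  T[1,:] = [+0.0000 +0.0300 -0.0800 -0.3400 +0.0000]
  T[2,:] = [+0.0000 +0.0113 +0.0950 -0.1588 +0.3438]
  T[3,:] = [+0.0000 -0.0243 -0.0858 +0.1595 -0.6707]
  T[4,:] = [+0.0000 +0.0099 -0.0202 -0.1517 +0.2526]
moduli |λ_i(T)| = 0.5527, 0.1301, 0.0869, 0.0277, 0.0000.
spectral radius ρ = 0.5527; 0.5527 < 1 ⇒ converges.

yes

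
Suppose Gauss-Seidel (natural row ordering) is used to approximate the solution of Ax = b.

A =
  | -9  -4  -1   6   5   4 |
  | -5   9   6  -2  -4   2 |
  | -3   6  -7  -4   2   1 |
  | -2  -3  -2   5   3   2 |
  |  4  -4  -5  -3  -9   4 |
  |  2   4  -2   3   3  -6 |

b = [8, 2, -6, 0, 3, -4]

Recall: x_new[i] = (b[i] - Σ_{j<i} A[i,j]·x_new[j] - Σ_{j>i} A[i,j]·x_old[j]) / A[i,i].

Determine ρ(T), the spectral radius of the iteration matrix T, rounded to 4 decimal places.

Let D = diag(-9, 9, -7, 5, -9, -6); L, U the strict triangles.
T_GS = -(D+L)⁻¹U: row 0 first, T[0,1] = -(-4)/(-9) = -0.4444; later rows by forward substitution.
  T[0,:] = [+0.0000 -0.4444 -0.1111 +0.6667 +0.5556 +0.4444]
  T[1,:] = [+0.0000 -0.2469 -0.7284 +0.5926 +0.7531 +0.0247]
  T[2,:] = [+0.0000 -0.0212 -0.5767 -0.3492 +0.6931 -0.0265]
  T[3,:] = [+0.0000 -0.3344 -0.7122 +0.4825 +0.3513 -0.2180]
  T[4,:] = [+0.0000 +0.0354 +0.8321 +0.0661 -0.5900 +0.7184]
  T[5,:] = [+0.0000 -0.4552 -0.2704 +1.0080 +0.3369 +0.4236]
eigenvalue magnitudes: 1.5644, 0.7460, 0.7460, 0.1534, 0.1127, 0.0000.
ρ = 1.5644; 1.5644 > 1 ⇒ diverges.

1.5644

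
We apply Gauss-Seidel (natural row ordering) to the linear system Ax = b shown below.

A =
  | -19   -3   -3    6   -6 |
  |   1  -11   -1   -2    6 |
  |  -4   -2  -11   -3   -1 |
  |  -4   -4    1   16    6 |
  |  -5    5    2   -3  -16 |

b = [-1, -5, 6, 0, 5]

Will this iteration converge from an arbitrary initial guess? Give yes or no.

yes

Diagonal D = diag(-19, -11, -11, 16, -16); L, U strict lower/upper.
T_GS = -(D+L)⁻¹U: row 0 first, T[0,2] = -(-3)/(-19) = -0.1579; later rows by forward substitution.
  T[0,:] = [+0.0000 -0.1579 -0.1579 +0.3158 -0.3158]
  T[1,:] = [+0.0000 -0.0144 -0.1053 -0.1531 +0.5167]
  T[2,:] = [+0.0000 +0.0600 +0.0766 -0.3597 -0.0700]
  T[3,:] = [+0.0000 -0.0468 -0.0706 +0.0632 -0.3204]
  T[4,:] = [+0.0000 +0.0611 +0.0392 -0.2033 +0.3115]
moduli |λ_i(T)| = 0.5625, 0.1385, 0.0834, 0.0706, 0.0000.
ρ(T) = max|λ| = 0.5625; 0.5625 < 1, so it converges for any x₀.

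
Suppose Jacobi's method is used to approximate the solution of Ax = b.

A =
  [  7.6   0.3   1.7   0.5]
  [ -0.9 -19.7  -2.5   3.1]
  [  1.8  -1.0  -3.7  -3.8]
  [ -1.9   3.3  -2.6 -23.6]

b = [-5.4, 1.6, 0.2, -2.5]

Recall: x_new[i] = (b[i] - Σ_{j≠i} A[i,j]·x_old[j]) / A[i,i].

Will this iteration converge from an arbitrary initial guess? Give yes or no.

yes

A = D + L + U where D = diag(7.6, -19.7, -3.7, -23.6).
Jacobi: T = -D⁻¹(L+U), T[0,1] = -(0.3)/(7.6) = -0.0395; T[0,0] = 0.
  T[0,:] = [+0.0000, -0.0395, -0.2237, -0.0658]
  T[1,:] = [-0.0457, +0.0000, -0.1269, +0.1574]
  T[2,:] = [+0.4865, -0.2703, +0.0000, -1.0270]
  T[3,:] = [-0.0805, +0.1398, -0.1102, +0.0000]
moduli |λ_i(T)| = 0.3244, 0.2300, 0.1257, 0.1257.
ρ = 0.3244; 0.3244 < 1, so it converges for any x₀.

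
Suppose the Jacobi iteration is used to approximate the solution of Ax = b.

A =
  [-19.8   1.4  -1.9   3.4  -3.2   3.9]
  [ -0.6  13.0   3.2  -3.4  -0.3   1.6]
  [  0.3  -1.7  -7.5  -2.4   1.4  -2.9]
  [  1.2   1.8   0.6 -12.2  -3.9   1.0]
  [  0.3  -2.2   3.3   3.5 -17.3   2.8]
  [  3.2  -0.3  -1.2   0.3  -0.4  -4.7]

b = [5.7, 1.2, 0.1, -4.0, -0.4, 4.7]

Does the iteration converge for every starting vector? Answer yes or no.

A = D + L + U where D = diag(-19.8, 13, -7.5, -12.2, -17.3, -4.7).
Jacobi: T = -D⁻¹(L+U), T[2,3] = -(-2.4)/(-7.5) = -0.3200; T[2,2] = 0.
  T[0,:] = [+0.0000  +0.0707  -0.0960  +0.1717  -0.1616  +0.1970]
  T[1,:] = [+0.0462  +0.0000  -0.2462  +0.2615  +0.0231  -0.1231]
  T[2,:] = [+0.0400  -0.2267  +0.0000  -0.3200  +0.1867  -0.3867]
  T[3,:] = [+0.0984  +0.1475  +0.0492  +0.0000  -0.3197  +0.0820]
  T[4,:] = [+0.0173  -0.1272  +0.1908  +0.2023  +0.0000  +0.1618]
  T[5,:] = [+0.6809  -0.0638  -0.2553  +0.0638  -0.0851  +0.0000]
|roots of det(T-λI)|: 0.5873, 0.4802, 0.2508, 0.2466, 0.2466, 0.2221.
spectral radius ρ = 0.5873; 0.5873 < 1: convergent.

yes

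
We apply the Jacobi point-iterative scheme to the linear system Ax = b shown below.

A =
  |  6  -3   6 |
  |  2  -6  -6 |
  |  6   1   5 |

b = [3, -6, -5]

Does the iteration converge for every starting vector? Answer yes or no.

no

Split A = D + L + U, D = diag(6, -6, 5).
Jacobi T = -D⁻¹(L+U): T[0,2] = -(6)/(6) = -1.0000; T[0,0] = 0.
  T[0,:] = [+0.0000 +0.5000 -1.0000]
  T[1,:] = [+0.3333 +0.0000 -1.0000]
  T[2,:] = [-1.2000 -0.2000 +0.0000]
|roots of det(T-λI)|: 1.4262, 0.9158, 0.5104.
spectral radius ρ = 1.4262; 1.4262 > 1 ⇒ diverges.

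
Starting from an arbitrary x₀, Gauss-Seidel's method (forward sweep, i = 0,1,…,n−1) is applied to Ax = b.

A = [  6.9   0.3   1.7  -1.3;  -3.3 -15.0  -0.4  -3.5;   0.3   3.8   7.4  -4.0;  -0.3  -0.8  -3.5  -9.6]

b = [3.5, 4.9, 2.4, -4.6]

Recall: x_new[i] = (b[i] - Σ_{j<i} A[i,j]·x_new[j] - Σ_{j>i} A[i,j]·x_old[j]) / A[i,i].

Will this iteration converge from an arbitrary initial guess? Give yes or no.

yes

A = D + L + U where D = diag(6.9, -15, 7.4, -9.6).
GS T = -(D+L)⁻¹U: row 0 first, T[0,2] = -(1.7)/(6.9) = -0.2464; later rows by forward substitution.
  T[0,:] = [+0.0000, -0.0435, -0.2464, +0.1884]
  T[1,:] = [+0.0000, +0.0096, +0.0275, -0.2748]
  T[2,:] = [+0.0000, -0.0031, -0.0042, +0.6740]
  T[3,:] = [+0.0000, +0.0017, +0.0069, -0.2287]
eigenvalue magnitudes: 0.2456, 0.0178, 0.0045, 0.0000.
spectral radius ρ = 0.2456; 0.2456 < 1: convergent.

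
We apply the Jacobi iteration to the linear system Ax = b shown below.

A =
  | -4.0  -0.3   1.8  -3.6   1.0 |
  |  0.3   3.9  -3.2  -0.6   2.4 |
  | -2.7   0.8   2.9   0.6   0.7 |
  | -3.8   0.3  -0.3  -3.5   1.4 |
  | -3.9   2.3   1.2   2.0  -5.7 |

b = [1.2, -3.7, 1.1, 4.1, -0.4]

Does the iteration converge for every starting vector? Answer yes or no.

no

Diagonal D = diag(-4, 3.9, 2.9, -3.5, -5.7); L, U strict lower/upper.
Jacobi T = -D⁻¹(L+U): T[4,3] = -(2)/(-5.7) = +0.3509; T[4,4] = 0.
  T[0,:] = [+0.0000 -0.0750 +0.4500 -0.9000 +0.2500]
  T[1,:] = [-0.0769 +0.0000 +0.8205 +0.1538 -0.6154]
  T[2,:] = [+0.9310 -0.2759 +0.0000 -0.2069 -0.2414]
  T[3,:] = [-1.0857 +0.0857 -0.0857 +0.0000 +0.4000]
  T[4,:] = [-0.6842 +0.4035 +0.2105 +0.3509 +0.0000]
|roots of det(T-λI)|: 1.2063, 1.0062, 0.6147, 0.6147, 0.0035.
spectral radius ρ = 1.2063; 1.2063 > 1, so it fails to converge.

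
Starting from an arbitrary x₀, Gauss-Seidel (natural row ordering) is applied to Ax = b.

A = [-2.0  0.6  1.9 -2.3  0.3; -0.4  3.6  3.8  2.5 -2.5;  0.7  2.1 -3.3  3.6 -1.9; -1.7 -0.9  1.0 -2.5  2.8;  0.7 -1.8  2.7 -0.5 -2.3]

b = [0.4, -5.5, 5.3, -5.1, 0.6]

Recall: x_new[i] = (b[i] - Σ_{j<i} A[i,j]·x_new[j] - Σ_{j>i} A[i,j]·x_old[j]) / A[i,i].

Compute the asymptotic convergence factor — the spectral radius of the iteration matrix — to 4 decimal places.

Diagonal D = diag(-2, 3.6, -3.3, -2.5, -2.3); L, U strict lower/upper.
T_GS = -(D+L)⁻¹U: row 0 first, T[0,2] = -(1.9)/(-2) = +0.9500; later rows by forward substitution.
  T[0,:] = [+0.0000, +0.3000, +0.9500, -1.1500, +0.1500]
  T[1,:] = [+0.0000, +0.0333, -0.9500, -0.8222, +0.7111]
  T[2,:] = [+0.0000, +0.0848, -0.4030, +0.3237, -0.0914]
  T[3,:] = [+0.0000, -0.1821, -0.4652, +1.2075, +0.7254]
  T[4,:] = [+0.0000, +0.2044, +0.6606, +0.4110, -0.7759]
|eigenvalues of T|: 1.3810, 0.7830, 0.7830, 0.1391, 0.0000.
spectral radius ρ = 1.3810; 1.3810 > 1: divergent.

1.3810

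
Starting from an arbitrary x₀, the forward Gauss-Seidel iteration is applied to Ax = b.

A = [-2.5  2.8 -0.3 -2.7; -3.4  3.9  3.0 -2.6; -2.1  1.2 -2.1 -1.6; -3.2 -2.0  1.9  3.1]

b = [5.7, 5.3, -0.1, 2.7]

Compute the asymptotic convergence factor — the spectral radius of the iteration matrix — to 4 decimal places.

1.1829

Let D = diag(-2.5, 3.9, -2.1, 3.1); L, U the strict triangles.
T_GS = -(D+L)⁻¹U: row 0 first, T[0,1] = -(2.8)/(-2.5) = +1.1200; later rows by forward substitution.
  T[0,:] = [+0.0000 +1.1200 -0.1200 -1.0800]
  T[1,:] = [+0.0000 +0.9764 -0.8738 -0.2749]
  T[2,:] = [+0.0000 -0.5621 -0.3793 +0.1610]
  T[3,:] = [+0.0000 +2.1306 -0.4551 -1.3909]
|λ(T)| sorted: 1.1829, 0.9760, 0.5869, 0.0000.
ρ = 1.1829; 1.1829 > 1 ⇒ diverges.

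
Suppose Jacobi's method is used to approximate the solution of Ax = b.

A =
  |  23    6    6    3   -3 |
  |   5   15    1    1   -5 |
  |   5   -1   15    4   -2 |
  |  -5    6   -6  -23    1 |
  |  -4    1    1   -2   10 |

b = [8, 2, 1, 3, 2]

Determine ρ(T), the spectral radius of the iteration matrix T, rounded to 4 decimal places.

Let D = diag(23, 15, 15, -23, 10); L, U the strict triangles.
T_J = -D⁻¹(L+U): T[4,1] = -(1)/(10) = -0.1000; T[4,4] = 0.
  T[0,:] = [+0.0000 -0.2609 -0.2609 -0.1304 +0.1304]
  T[1,:] = [-0.3333 +0.0000 -0.0667 -0.0667 +0.3333]
  T[2,:] = [-0.3333 +0.0667 +0.0000 -0.2667 +0.1333]
  T[3,:] = [-0.2174 +0.2609 -0.2609 +0.0000 +0.0435]
  T[4,:] = [+0.4000 -0.1000 -0.1000 +0.2000 +0.0000]
|roots of det(T-λI)|: 0.5611, 0.2695, 0.2695, 0.2658, 0.2020.
spectral radius ρ = 0.5611; 0.5611 < 1 ⇒ converges.

0.5611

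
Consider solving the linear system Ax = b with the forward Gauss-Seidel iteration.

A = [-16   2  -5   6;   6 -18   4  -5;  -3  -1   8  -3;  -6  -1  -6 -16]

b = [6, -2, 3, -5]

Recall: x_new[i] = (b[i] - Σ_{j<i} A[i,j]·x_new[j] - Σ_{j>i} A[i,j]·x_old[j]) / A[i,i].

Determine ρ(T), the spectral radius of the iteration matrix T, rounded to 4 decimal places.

Let D = diag(-16, -18, 8, -16); L, U the strict triangles.
T_GS = -(D+L)⁻¹U: row 0 first, T[0,1] = -(2)/(-16) = +0.1250; later rows by forward substitution.
  T[0,:] = [+0.0000 +0.1250 -0.3125 +0.3750]
  T[1,:] = [+0.0000 +0.0417 +0.1181 -0.1528]
  T[2,:] = [+0.0000 +0.0521 -0.1024 +0.4965]
  T[3,:] = [+0.0000 -0.0690 +0.1482 -0.3173]
moduli |λ_i(T)| = 0.5330, 0.0856, 0.0856, 0.0000.
ρ(T) = max|λ| = 0.5330; 0.5330 < 1, so it converges for any x₀.

0.5330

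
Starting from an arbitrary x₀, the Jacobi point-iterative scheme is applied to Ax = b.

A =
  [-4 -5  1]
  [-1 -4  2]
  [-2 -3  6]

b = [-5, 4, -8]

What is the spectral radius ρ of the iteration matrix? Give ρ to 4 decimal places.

Split A = D + L + U, D = diag(-4, -4, 6).
Jacobi T = -D⁻¹(L+U): T[2,1] = -(-3)/(6) = +0.5000; T[2,2] = 0.
  T[0,:] = [+0.0000, -1.2500, +0.2500]
  T[1,:] = [-0.2500, +0.0000, +0.5000]
  T[2,:] = [+0.3333, +0.5000, +0.0000]
|λ(T)| sorted: 0.9479, 0.5027, 0.5027.
spectral radius ρ = 0.9479; 0.9479 < 1: convergent.

0.9479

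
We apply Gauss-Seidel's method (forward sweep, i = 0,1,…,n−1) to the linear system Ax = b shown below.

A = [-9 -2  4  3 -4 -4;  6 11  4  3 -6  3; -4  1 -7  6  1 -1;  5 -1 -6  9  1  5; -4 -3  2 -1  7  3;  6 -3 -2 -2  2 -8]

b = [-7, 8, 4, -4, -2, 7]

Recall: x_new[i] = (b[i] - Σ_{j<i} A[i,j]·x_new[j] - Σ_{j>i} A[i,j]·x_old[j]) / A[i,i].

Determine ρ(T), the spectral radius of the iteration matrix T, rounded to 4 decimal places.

1.1253

A = D + L + U where D = diag(-9, 11, -7, 9, 7, -8).
GS T = -(D+L)⁻¹U: row 0 first, T[0,5] = -(-4)/(-9) = -0.4444; later rows by forward substitution.
  T[0,:] = [+0.0000  -0.2222  +0.4444  +0.3333  -0.4444  -0.4444]
  T[1,:] = [+0.0000  +0.1212  -0.6061  -0.4545  +0.7879  -0.0303]
  T[2,:] = [+0.0000  +0.1443  -0.3405  +0.6017  +0.5094  +0.1068]
  T[3,:] = [+0.0000  +0.2331  -0.5413  +0.1655  +0.5629  -0.2408]
  T[4,:] = [+0.0000  -0.0830  +0.0142  -0.1526  +0.0186  -0.7604]
  T[5,:] = [+0.0000  -0.3272  +0.7846  +0.1905  -0.8922  -0.4786]
|eigenvalues of T|: 1.1253, 0.7570, 0.7570, 0.0669, 0.0573, 0.0000.
spectral radius ρ = 1.1253; 1.1253 > 1: divergent.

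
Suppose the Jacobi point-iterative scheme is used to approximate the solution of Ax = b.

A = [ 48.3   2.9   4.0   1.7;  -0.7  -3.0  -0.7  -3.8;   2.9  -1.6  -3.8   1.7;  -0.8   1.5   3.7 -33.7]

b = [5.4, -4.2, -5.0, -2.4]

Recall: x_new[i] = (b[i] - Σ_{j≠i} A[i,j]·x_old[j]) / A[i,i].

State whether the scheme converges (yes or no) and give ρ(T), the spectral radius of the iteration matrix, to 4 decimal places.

yes, ρ = 0.4286

Split A = D + L + U, D = diag(48.3, -3, -3.8, -33.7).
Jacobi: T = -D⁻¹(L+U), T[1,2] = -(-0.7)/(-3) = -0.2333; T[1,1] = 0.
  T[0,:] = [+0.0000  -0.0600  -0.0828  -0.0352]
  T[1,:] = [-0.2333  +0.0000  -0.2333  -1.2667]
  T[2,:] = [+0.7632  -0.4211  +0.0000  +0.4474]
  T[3,:] = [-0.0237  +0.0445  +0.1098  +0.0000]
|λ(T)| sorted: 0.4286, 0.3432, 0.3432, 0.0638.
spectral radius ρ = 0.4286; 0.4286 < 1, so it converges for any x₀.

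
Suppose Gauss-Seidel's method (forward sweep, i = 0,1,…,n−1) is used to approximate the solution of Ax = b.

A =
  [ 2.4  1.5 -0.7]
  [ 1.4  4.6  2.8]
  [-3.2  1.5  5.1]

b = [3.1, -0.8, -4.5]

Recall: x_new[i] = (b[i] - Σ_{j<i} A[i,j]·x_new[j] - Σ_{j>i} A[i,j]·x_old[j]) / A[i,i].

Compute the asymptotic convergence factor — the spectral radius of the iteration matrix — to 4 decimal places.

A = D + L + U where D = diag(2.4, 4.6, 5.1).
GS T = -(D+L)⁻¹U: row 0 first, T[0,2] = -(-0.7)/(2.4) = +0.2917; later rows by forward substitution.
  T[0,:] = [+0.0000  -0.6250  +0.2917]
  T[1,:] = [+0.0000  +0.1902  -0.6975]
  T[2,:] = [+0.0000  -0.4481  +0.3881]
moduli |λ_i(T)| = 0.8569, 0.2786, 0.0000.
ρ(T) = max|λ| = 0.8569; 0.8569 < 1, so it converges for any x₀.

0.8569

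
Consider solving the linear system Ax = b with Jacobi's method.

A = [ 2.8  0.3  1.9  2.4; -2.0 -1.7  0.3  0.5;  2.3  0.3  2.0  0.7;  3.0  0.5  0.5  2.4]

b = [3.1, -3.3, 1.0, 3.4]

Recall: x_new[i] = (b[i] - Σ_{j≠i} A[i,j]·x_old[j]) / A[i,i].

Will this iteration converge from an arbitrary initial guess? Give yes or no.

no

Let D = diag(2.8, -1.7, 2, 2.4); L, U the strict triangles.
Jacobi: T = -D⁻¹(L+U), T[2,3] = -(0.7)/(2) = -0.3500; T[2,2] = 0.
  T[0,:] = [+0.0000  -0.1071  -0.6786  -0.8571]
  T[1,:] = [-1.1765  +0.0000  +0.1765  +0.2941]
  T[2,:] = [-1.1500  -0.1500  +0.0000  -0.3500]
  T[3,:] = [-1.2500  -0.2083  -0.2083  +0.0000]
moduli |λ_i(T)| = 1.5707, 1.1717, 0.2567, 0.1423.
ρ = 1.5707; 1.5707 > 1 ⇒ diverges.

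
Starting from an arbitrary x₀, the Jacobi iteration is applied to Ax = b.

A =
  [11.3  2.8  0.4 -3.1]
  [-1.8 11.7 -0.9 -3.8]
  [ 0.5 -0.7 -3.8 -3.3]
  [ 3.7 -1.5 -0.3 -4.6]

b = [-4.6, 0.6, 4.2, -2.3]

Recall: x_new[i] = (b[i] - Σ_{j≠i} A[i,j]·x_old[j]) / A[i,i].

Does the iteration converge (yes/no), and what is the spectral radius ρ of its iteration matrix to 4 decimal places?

yes, ρ = 0.5018

Let D = diag(11.3, 11.7, -3.8, -4.6); L, U the strict triangles.
Jacobi T = -D⁻¹(L+U): T[0,2] = -(0.4)/(11.3) = -0.0354; T[0,0] = 0.
  T[0,:] = [+0.0000  -0.2478  -0.0354  +0.2743]
  T[1,:] = [+0.1538  +0.0000  +0.0769  +0.3248]
  T[2,:] = [+0.1316  -0.1842  +0.0000  -0.8684]
  T[3,:] = [+0.8043  -0.3261  -0.0652  +0.0000]
|eigenvalues of T|: 0.5018, 0.3921, 0.3071, 0.3071.
ρ(T) = max|λ| = 0.5018; 0.5018 < 1: convergent.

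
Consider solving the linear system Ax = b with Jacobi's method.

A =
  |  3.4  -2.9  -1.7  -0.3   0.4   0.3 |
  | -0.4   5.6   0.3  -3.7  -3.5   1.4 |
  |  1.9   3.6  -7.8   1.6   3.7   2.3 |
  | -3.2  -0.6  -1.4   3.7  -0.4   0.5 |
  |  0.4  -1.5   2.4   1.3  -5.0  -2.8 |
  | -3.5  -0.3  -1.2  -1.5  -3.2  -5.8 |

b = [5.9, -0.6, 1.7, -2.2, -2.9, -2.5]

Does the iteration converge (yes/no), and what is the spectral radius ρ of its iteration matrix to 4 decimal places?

Split A = D + L + U, D = diag(3.4, 5.6, -7.8, 3.7, -5, -5.8).
Jacobi T = -D⁻¹(L+U): T[3,4] = -(-0.4)/(3.7) = +0.1081; T[3,3] = 0.
  T[0,:] = [+0.0000  +0.8529  +0.5000  +0.0882  -0.1176  -0.0882]
  T[1,:] = [+0.0714  +0.0000  -0.0536  +0.6607  +0.6250  -0.2500]
  T[2,:] = [+0.2436  +0.4615  +0.0000  +0.2051  +0.4744  +0.2949]
  T[3,:] = [+0.8649  +0.1622  +0.3784  +0.0000  +0.1081  -0.1351]
  T[4,:] = [+0.0800  -0.3000  +0.4800  +0.2600  +0.0000  -0.5600]
  T[5,:] = [-0.6034  -0.0517  -0.2069  -0.2586  -0.5517  +0.0000]
|eigenvalues of T|: 1.3824, 0.9001, 0.8374, 0.8374, 0.0574, 0.0574.
spectral radius ρ = 1.3824; 1.3824 > 1 ⇒ diverges.

no, ρ = 1.3824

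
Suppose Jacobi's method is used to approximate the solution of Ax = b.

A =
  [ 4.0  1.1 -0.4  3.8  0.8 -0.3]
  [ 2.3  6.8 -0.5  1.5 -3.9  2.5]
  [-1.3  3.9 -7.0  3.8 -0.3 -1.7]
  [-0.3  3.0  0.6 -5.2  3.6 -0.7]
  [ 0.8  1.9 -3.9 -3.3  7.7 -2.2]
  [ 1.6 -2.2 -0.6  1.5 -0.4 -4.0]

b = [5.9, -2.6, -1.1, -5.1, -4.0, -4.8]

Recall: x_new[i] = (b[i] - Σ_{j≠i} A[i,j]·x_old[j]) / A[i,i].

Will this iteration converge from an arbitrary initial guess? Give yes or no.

Diagonal D = diag(4, 6.8, -7, -5.2, 7.7, -4); L, U strict lower/upper.
Jacobi T = -D⁻¹(L+U): T[1,5] = -(2.5)/(6.8) = -0.3676; T[1,1] = 0.
  T[0,:] = [+0.0000, -0.2750, +0.1000, -0.9500, -0.2000, +0.0750]
  T[1,:] = [-0.3382, +0.0000, +0.0735, -0.2206, +0.5735, -0.3676]
  T[2,:] = [-0.1857, +0.5571, +0.0000, +0.5429, -0.0429, -0.2429]
  T[3,:] = [-0.0577, +0.5769, +0.1154, +0.0000, +0.6923, -0.1346]
  T[4,:] = [-0.1039, -0.2468, +0.5065, +0.4286, +0.0000, +0.2857]
  T[5,:] = [+0.4000, -0.5500, -0.1500, +0.3750, -0.1000, +0.0000]
|λ(T)| sorted: 1.1392, 0.8495, 0.8495, 0.5074, 0.3140, 0.3140.
spectral radius ρ = 1.1392; 1.1392 > 1: divergent.

no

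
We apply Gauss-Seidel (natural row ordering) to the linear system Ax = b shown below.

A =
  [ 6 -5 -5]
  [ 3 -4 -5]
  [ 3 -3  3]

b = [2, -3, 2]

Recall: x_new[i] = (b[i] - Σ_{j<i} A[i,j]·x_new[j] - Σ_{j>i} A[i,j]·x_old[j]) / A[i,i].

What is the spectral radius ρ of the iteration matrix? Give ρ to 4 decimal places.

1.5191

Write A = D+L+U with D = diag(6, -4, 3).
Gauss-Seidel: T = -(D+L)⁻¹U, row 0 first, T[0,1] = -(-5)/(6) = +0.8333; later rows by forward substitution.
  T[0,:] = [+0.0000 +0.8333 +0.8333]
  T[1,:] = [+0.0000 +0.6250 -0.6250]
  T[2,:] = [+0.0000 -0.2083 -1.4583]
|λ(T)| sorted: 1.5191, 0.6857, 0.0000.
spectral radius ρ = 1.5191; 1.5191 > 1, so it fails to converge.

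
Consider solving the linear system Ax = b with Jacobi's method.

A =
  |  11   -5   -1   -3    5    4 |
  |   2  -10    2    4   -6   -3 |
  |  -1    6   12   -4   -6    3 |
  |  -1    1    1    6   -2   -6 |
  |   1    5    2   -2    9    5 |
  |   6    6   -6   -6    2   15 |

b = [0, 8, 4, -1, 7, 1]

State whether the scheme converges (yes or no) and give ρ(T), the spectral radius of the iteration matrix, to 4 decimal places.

no, ρ = 1.1743

Split A = D + L + U, D = diag(11, -10, 12, 6, 9, 15).
Jacobi: T = -D⁻¹(L+U), T[4,0] = -(1)/(9) = -0.1111; T[4,4] = 0.
  T[0,:] = [+0.0000, +0.4545, +0.0909, +0.2727, -0.4545, -0.3636]
  T[1,:] = [+0.2000, +0.0000, +0.2000, +0.4000, -0.6000, -0.3000]
  T[2,:] = [+0.0833, -0.5000, +0.0000, +0.3333, +0.5000, -0.2500]
  T[3,:] = [+0.1667, -0.1667, -0.1667, +0.0000, +0.3333, +1.0000]
  T[4,:] = [-0.1111, -0.5556, -0.2222, +0.2222, +0.0000, -0.5556]
  T[5,:] = [-0.4000, -0.4000, +0.4000, +0.4000, -0.1333, +0.0000]
|λ(T)| sorted: 1.1743, 0.8024, 0.8024, 0.4452, 0.4452, 0.3644.
ρ = 1.1743; 1.1743 > 1 ⇒ diverges.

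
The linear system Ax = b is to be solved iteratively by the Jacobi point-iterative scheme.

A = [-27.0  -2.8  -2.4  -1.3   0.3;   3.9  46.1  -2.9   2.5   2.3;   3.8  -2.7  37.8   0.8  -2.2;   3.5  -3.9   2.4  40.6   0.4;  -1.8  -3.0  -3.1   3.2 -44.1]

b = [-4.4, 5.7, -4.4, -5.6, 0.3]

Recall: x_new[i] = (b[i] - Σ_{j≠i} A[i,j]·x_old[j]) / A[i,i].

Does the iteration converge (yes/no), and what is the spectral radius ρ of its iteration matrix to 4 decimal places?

yes, ρ = 0.1649

Write A = D+L+U with D = diag(-27, 46.1, 37.8, 40.6, -44.1).
T_J = -D⁻¹(L+U): T[2,3] = -(0.8)/(37.8) = -0.0212; T[2,2] = 0.
  T[0,:] = [+0.0000 -0.1037 -0.0889 -0.0481 +0.0111]
  T[1,:] = [-0.0846 +0.0000 +0.0629 -0.0542 -0.0499]
  T[2,:] = [-0.1005 +0.0714 +0.0000 -0.0212 +0.0582]
  T[3,:] = [-0.0862 +0.0961 -0.0591 +0.0000 -0.0099]
  T[4,:] = [-0.0408 -0.0680 -0.0703 +0.0726 +0.0000]
|eigenvalues of T|: 0.1649, 0.1225, 0.1225, 0.0922, 0.0922.
ρ = 0.1649; 0.1649 < 1: convergent.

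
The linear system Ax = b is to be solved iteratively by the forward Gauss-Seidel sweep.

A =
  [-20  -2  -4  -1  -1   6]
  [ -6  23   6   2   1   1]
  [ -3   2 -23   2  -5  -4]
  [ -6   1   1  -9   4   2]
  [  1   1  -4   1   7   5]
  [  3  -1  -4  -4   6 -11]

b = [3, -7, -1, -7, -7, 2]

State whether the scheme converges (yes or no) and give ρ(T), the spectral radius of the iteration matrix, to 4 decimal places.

yes, ρ = 0.6865

Write A = D+L+U with D = diag(-20, 23, -23, -9, 7, -11).
Gauss-Seidel: T = -(D+L)⁻¹U, row 0 first, T[0,1] = -(-2)/(-20) = -0.1000; later rows by forward substitution.
  T[0,:] = [+0.0000  -0.1000  -0.2000  -0.0500  -0.0500  +0.3000]
  T[1,:] = [+0.0000  -0.0261  -0.3130  -0.1000  -0.0565  +0.0348]
  T[2,:] = [+0.0000  +0.0108  -0.0011  +0.0848  -0.2158  -0.2100]
  T[3,:] = [+0.0000  +0.0650  +0.0984  +0.0316  +0.4475  +0.0028]
  T[4,:] = [+0.0000  +0.0149  +0.0586  +0.0654  -0.1720  -0.8825]
  T[5,:] = [+0.0000  -0.0443  -0.0295  -0.0112  -0.1866  -0.3273]
|roots of det(T-λI)|: 0.6865, 0.2075, 0.1215, 0.1215, 0.0935, 0.0000.
ρ = 0.6865; 0.6865 < 1, so it converges for any x₀.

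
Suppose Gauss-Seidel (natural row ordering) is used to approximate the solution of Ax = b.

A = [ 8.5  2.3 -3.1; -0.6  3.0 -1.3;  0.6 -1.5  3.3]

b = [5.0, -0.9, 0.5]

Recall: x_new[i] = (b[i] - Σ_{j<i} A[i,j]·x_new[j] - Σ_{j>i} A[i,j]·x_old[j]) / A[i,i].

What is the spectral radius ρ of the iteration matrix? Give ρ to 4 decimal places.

0.2108

Let D = diag(8.5, 3, 3.3); L, U the strict triangles.
GS T = -(D+L)⁻¹U: row 0 first, T[0,2] = -(-3.1)/(8.5) = +0.3647; later rows by forward substitution.
  T[0,:] = [+0.0000 -0.2706 +0.3647]
  T[1,:] = [+0.0000 -0.0541 +0.5063]
  T[2,:] = [+0.0000 +0.0246 +0.1638]
moduli |λ_i(T)| = 0.2108, 0.1011, 0.0000.
ρ(T) = max|λ| = 0.2108; 0.2108 < 1: convergent.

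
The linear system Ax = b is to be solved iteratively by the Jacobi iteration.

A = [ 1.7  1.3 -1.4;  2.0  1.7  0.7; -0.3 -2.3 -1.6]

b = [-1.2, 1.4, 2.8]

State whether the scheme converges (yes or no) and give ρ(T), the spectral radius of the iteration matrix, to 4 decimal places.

Diagonal D = diag(1.7, 1.7, -1.6); L, U strict lower/upper.
T_J = -D⁻¹(L+U): T[2,1] = -(-2.3)/(-1.6) = -1.4375; T[2,2] = 0.
  T[0,:] = [+0.0000, -0.7647, +0.8235]
  T[1,:] = [-1.1765, +0.0000, -0.4118]
  T[2,:] = [-0.1875, -1.4375, +0.0000]
|eigenvalues of T|: 1.4934, 0.9450, 0.9450.
spectral radius ρ = 1.4934; 1.4934 > 1 ⇒ diverges.

no, ρ = 1.4934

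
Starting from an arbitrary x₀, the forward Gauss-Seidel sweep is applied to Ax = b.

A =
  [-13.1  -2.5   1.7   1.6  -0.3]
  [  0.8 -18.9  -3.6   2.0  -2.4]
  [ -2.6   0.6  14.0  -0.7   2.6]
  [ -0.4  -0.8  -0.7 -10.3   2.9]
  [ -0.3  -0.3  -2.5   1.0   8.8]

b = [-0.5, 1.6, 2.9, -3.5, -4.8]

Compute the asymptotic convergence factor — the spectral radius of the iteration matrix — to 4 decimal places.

Write A = D+L+U with D = diag(-13.1, -18.9, 14, -10.3, 8.8).
T_GS = -(D+L)⁻¹U: row 0 first, T[0,4] = -(-0.3)/(-13.1) = -0.0229; later rows by forward substitution.
  T[0,:] = [+0.0000, -0.1908, +0.1298, +0.1221, -0.0229]
  T[1,:] = [+0.0000, -0.0081, -0.1850, +0.1110, -0.1280]
  T[2,:] = [+0.0000, -0.0351, +0.0320, +0.0679, -0.1845]
  T[3,:] = [+0.0000, +0.0104, +0.0072, -0.0180, +0.3049]
  T[4,:] = [+0.0000, -0.0179, +0.0064, +0.0293, -0.0922]
moduli |λ_i(T)| = 0.2013, 0.0823, 0.0325, 0.0325, 0.0000.
ρ = 0.2013; 0.2013 < 1: convergent.

0.2013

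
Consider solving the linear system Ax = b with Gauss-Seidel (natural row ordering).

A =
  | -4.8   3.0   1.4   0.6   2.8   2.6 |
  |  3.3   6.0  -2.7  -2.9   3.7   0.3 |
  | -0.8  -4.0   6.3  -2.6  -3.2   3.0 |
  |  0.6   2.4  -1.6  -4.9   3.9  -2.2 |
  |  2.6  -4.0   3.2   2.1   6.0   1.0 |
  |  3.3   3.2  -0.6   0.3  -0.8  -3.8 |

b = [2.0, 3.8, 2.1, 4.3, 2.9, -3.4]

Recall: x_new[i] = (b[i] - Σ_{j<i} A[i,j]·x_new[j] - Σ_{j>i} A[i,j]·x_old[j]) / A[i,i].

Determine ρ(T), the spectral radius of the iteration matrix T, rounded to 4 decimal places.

Diagonal D = diag(-4.8, 6, 6.3, -4.9, 6, -3.8); L, U strict lower/upper.
T_GS = -(D+L)⁻¹U: row 0 first, T[0,5] = -(2.6)/(-4.8) = +0.5417; later rows by forward substitution.
  T[0,:] = [+0.0000 +0.6250 +0.2917 +0.1250 +0.5833 +0.5417]
  T[1,:] = [+0.0000 -0.3438 +0.2896 +0.4146 -0.9375 -0.3479]
  T[2,:] = [+0.0000 -0.1389 +0.2209 +0.6918 -0.0132 -0.6283]
  T[3,:] = [+0.0000 -0.0465 +0.1054 -0.0075 +0.4125 -0.3479]
  T[4,:] = [+0.0000 -0.4097 -0.0880 -0.1441 -1.0151 -0.1765]
  T[5,:] = [+0.0000 +0.3578 +0.4891 +0.3782 -0.0345 +0.2863]
|roots of det(T-λI)|: 1.3480, 0.9082, 0.9082, 0.2452, 0.0490, 0.0000.
spectral radius ρ = 1.3480; 1.3480 > 1: divergent.

1.3480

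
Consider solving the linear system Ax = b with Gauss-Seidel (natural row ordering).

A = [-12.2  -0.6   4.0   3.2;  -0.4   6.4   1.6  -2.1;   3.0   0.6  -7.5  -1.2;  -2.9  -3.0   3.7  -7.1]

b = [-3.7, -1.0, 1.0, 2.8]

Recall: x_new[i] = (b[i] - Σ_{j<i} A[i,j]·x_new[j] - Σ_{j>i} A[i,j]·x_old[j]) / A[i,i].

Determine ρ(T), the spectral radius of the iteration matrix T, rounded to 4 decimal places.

0.2805

Split A = D + L + U, D = diag(-12.2, 6.4, -7.5, -7.1).
Gauss-Seidel: T = -(D+L)⁻¹U, row 0 first, T[0,3] = -(3.2)/(-12.2) = +0.2623; later rows by forward substitution.
  T[0,:] = [+0.0000  -0.0492  +0.3279  +0.2623]
  T[1,:] = [+0.0000  -0.0031  -0.2295  +0.3445]
  T[2,:] = [+0.0000  -0.0199  +0.1128  -0.0275]
  T[3,:] = [+0.0000  +0.0110  +0.0218  -0.2670]
|λ(T)| sorted: 0.2805, 0.1432, 0.0200, 0.0000.
spectral radius ρ = 0.2805; 0.2805 < 1: convergent.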